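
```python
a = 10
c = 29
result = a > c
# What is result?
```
Trace:
  a=10
  a=10, c=29
  a=10, c=29, result=False

Final answer: False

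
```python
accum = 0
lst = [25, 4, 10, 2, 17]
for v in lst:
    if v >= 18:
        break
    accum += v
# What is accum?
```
Trace:
  accum=0
  accum=0, v=25

Final answer: 0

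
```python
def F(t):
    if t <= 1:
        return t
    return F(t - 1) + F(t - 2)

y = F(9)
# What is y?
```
Call trace (a repeated sub-call is expanded the first time; later identical calls just restate its return value):
F(t=9)
  F(t=8)
    F(t=7)
      F(t=6)
        F(t=5)
          F(t=4)
            F(t=3)
              F(t=2)
                F(t=1)
                -> return 1
                F(t=0)
                -> return 0
              -> return 1
              F(t=1)
              -> return 1
            -> return 2
            F(t=2) -> return 1  (same call as traced above)
          -> return 3
          F(t=3) -> return 2  (same call as traced above)
        -> return 5
        F(t=4) -> return 3  (same call as traced above)
      -> return 8
      F(t=5) -> return 5  (same call as traced above)
    -> return 13
    F(t=6) -> return 8  (same call as traced above)
  -> return 21
  F(t=7) -> return 13  (same call as traced above)
-> return 34

Final answer: 34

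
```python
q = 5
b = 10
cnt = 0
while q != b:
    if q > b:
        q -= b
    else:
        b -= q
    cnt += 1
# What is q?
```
Trace:
  q=5
  q=5, b=10
  q=5, b=10, cnt=0
  q=5, b=5, cnt=1

Final answer: 5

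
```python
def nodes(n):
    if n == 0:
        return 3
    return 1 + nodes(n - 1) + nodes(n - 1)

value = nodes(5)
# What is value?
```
Call trace (a repeated sub-call is expanded the first time; later identical calls just restate its return value):
nodes(n=5)
  nodes(n=4)
    nodes(n=3)
      nodes(n=2)
        nodes(n=1)
          nodes(n=0)
          -> return 3
          nodes(n=0)
          -> return 3
        -> return 7
        nodes(n=1) -> return 7  (same call as traced above)
      -> return 15
      nodes(n=2) -> return 15  (same call as traced above)
    -> return 31
    nodes(n=3) -> return 31  (same call as traced above)
  -> return 63
  nodes(n=4) -> return 63  (same call as traced above)
-> return 127

Final answer: 127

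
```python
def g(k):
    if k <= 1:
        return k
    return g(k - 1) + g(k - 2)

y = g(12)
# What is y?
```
Call trace (a repeated sub-call is expanded the first time; later identical calls just restate its return value):
g(k=12)
  g(k=11)
    g(k=10)
      g(k=9)
        g(k=8)
          g(k=7)
            g(k=6)
              g(k=5)
                g(k=4)
                  g(k=3)
                    g(k=2)
                      g(k=1)
                      -> return 1
                      g(k=0)
                      -> return 0
                    -> return 1
                    g(k=1)
                    -> return 1
                  -> return 2
                  g(k=2) -> return 1  (same call as traced above)
                -> return 3
                g(k=3) -> return 2  (same call as traced above)
              -> return 5
              g(k=4) -> return 3  (same call as traced above)
            -> return 8
            g(k=5) -> return 5  (same call as traced above)
          -> return 13
          g(k=6) -> return 8  (same call as traced above)
        -> return 21
        g(k=7) -> return 13  (same call as traced above)
      -> return 34
      g(k=8) -> return 21  (same call as traced above)
    -> return 55
    g(k=9) -> return 34  (same call as traced above)
  -> return 89
  g(k=10) -> return 55  (same call as traced above)
-> return 144

Final answer: 144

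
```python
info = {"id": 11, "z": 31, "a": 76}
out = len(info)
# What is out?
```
Trace:
  info={'id': 11, 'z': 31, 'a': 76}
  info={'id': 11, 'z': 31, 'a': 76}, out=3

Final answer: 3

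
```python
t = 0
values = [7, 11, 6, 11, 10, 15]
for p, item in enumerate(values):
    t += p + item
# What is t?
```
Trace:
  t=0
  t=7, p=0, item=7
  t=19, p=1, item=11
  t=27, p=2, item=6
  t=41, p=3, item=11
  t=55, p=4, item=10
  t=75, p=5, item=15

Final answer: 75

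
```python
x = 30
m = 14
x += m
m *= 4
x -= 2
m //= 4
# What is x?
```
Trace:
  x=30
  x=30, m=14
  x=44, m=14
  x=44, m=56
  x=42, m=56
  x=42, m=14

Final answer: 42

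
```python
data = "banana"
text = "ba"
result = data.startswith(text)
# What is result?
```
Trace:
  data='banana'
  data='banana', text='ba'
  data='banana', text='ba', result=True

Final answer: True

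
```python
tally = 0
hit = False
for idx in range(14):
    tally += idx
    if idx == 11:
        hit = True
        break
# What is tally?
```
Trace:
  tally=0
  tally=0, hit=False
  tally=0, hit=False, idx=0
  tally=1, hit=False, idx=1
  tally=3, hit=False, idx=2
  tally=6, hit=False, idx=3
  tally=10, hit=False, idx=4
  tally=15, hit=False, idx=5
  tally=21, hit=False, idx=6
  tally=28, hit=False, idx=7
  tally=36, hit=False, idx=8
  tally=45, hit=False, idx=9
  tally=55, hit=False, idx=10
  tally=66, hit=True, idx=11

Final answer: 66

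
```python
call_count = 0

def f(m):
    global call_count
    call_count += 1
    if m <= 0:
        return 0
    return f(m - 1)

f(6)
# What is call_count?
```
Call trace:
f(m=6)
  f(m=5)
    f(m=4)
      f(m=3)
        f(m=2)
          f(m=1)
            f(m=0)
            -> return 0
          -> return 0
        -> return 0
      -> return 0
    -> return 0
  -> return 0
-> return 0

call_count is incremented once per call. f is entered once for each m = 6, 5, 4, 3, 2, 1, 0 (the m <= 0 call returns without recursing), i.e. 6 + 1 calls.
call_count = 7

Final answer: 7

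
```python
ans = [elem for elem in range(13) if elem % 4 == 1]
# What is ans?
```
Trace:
  elem=0
  elem=1
  elem=2
  elem=3
  elem=4
  elem=5
  elem=6
  elem=7
  elem=8
  elem=9
  elem=10
  elem=11
  elem=12
  ans=[1, 5, 9]

Final answer: [1, 5, 9]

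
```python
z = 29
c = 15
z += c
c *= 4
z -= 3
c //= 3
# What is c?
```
Trace:
  z=29
  z=29, c=15
  z=44, c=15
  z=44, c=60
  z=41, c=60
  z=41, c=20

Final answer: 20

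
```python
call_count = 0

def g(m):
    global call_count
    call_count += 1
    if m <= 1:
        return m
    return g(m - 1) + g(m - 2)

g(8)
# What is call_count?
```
Call trace (a repeated sub-call is expanded the first time; later identical calls just restate its return value):
g(m=8)
  g(m=7)
    g(m=6)
      g(m=5)
        g(m=4)
          g(m=3)
            g(m=2)
              g(m=1)
              -> return 1
              g(m=0)
              -> return 0
            -> return 1
            g(m=1)
            -> return 1
          -> return 2
          g(m=2) -> return 1  (same call as traced above)
        -> return 3
        g(m=3) -> return 2  (same call as traced above)
      -> return 5
      g(m=4) -> return 3  (same call as traced above)
    -> return 8
    g(m=5) -> return 5  (same call as traced above)
  -> return 13
  g(m=6) -> return 8  (same call as traced above)
-> return 21

call_count is incremented once per call, so count the calls in each subtree. Let C(m) = number of calls made by g(m).
C(0) = C(1) = 1 (base case, no recursion); C(m) = 1 + C(m - 1) + C(m - 2) otherwise.
C(2) = 1 + C(1) + C(0) = 1 + 1 + 1 = 3
C(3) = 1 + C(2) + C(1) = 1 + 3 + 1 = 5
C(4) = 1 + C(3) + C(2) = 1 + 5 + 3 = 9
C(5) = 1 + C(4) + C(3) = 1 + 9 + 5 = 15
C(6) = 1 + C(5) + C(4) = 1 + 15 + 9 = 25
C(7) = 1 + C(6) + C(5) = 1 + 25 + 15 = 41
C(8) = 1 + C(7) + C(6) = 1 + 41 + 25 = 67
call_count = C(8) = 67

Final answer: 67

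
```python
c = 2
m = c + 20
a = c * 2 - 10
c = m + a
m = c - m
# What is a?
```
Trace:
  c=2
  c=2, m=22
  c=2, m=22, a=-6
  c=16, m=22, a=-6
  c=16, m=-6, a=-6

Final answer: -6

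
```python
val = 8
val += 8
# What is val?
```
Trace:
  val=8
  val=16

Final answer: 16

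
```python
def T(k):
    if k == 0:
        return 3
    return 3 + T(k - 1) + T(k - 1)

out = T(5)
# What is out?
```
Call trace (a repeated sub-call is expanded the first time; later identical calls just restate its return value):
T(k=5)
  T(k=4)
    T(k=3)
      T(k=2)
        T(k=1)
          T(k=0)
          -> return 3
          T(k=0)
          -> return 3
        -> return 9
        T(k=1) -> return 9  (same call as traced above)
      -> return 21
      T(k=2) -> return 21  (same call as traced above)
    -> return 45
    T(k=3) -> return 45  (same call as traced above)
  -> return 93
  T(k=4) -> return 93  (same call as traced above)
-> return 189

Final answer: 189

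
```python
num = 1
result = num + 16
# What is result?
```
Trace:
  num=1
  num=1, result=17

Final answer: 17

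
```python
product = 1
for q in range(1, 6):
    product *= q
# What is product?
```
Trace:
  product=1
  product=1, q=1
  product=2, q=2
  product=6, q=3
  product=24, q=4
  product=120, q=5

Final answer: 120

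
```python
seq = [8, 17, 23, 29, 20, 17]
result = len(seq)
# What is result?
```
Trace:
  seq=[8, 17, 23, 29, 20, 17]
  seq=[8, 17, 23, 29, 20, 17], result=6

Final answer: 6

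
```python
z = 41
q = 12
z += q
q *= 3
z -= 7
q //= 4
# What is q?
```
Trace:
  z=41
  z=41, q=12
  z=53, q=12
  z=53, q=36
  z=46, q=36
  z=46, q=9

Final answer: 9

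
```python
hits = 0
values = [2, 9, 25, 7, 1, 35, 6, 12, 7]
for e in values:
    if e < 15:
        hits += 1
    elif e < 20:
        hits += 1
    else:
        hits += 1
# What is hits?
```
Trace:
  hits=0
  hits=1, e=2
  hits=2, e=9
  hits=3, e=25
  hits=4, e=7
  hits=5, e=1
  hits=6, e=35
  hits=7, e=6
  hits=8, e=12
  hits=9, e=7

Final answer: 9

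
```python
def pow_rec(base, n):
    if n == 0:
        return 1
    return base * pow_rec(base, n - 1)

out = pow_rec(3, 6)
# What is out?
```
Call trace:
pow_rec(base=3, n=6)
  pow_rec(base=3, n=5)
    pow_rec(base=3, n=4)
      pow_rec(base=3, n=3)
        pow_rec(base=3, n=2)
          pow_rec(base=3, n=1)
            pow_rec(base=3, n=0)
            -> return 1
          -> return 3
        -> return 9
      -> return 27
    -> return 81
  -> return 243
-> return 729

Final answer: 729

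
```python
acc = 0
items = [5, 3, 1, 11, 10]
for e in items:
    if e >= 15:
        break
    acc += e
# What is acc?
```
Trace:
  acc=0
  acc=5, e=5
  acc=8, e=3
  acc=9, e=1
  acc=20, e=11
  acc=30, e=10

Final answer: 30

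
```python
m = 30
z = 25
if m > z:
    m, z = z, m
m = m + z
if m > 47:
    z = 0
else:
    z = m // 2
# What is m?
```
Trace:
  m=30
  m=30, z=25
  m=25, z=30
  m=55, z=30
  m=55, z=0

Final answer: 55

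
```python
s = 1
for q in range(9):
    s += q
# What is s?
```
Trace:
  s=1
  s=1, q=0
  s=2, q=1
  s=4, q=2
  s=7, q=3
  s=11, q=4
  s=16, q=5
  s=22, q=6
  s=29, q=7
  s=37, q=8

Final answer: 37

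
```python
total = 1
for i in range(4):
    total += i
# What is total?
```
Trace:
  total=1
  total=1, i=0
  total=2, i=1
  total=4, i=2
  total=7, i=3

Final answer: 7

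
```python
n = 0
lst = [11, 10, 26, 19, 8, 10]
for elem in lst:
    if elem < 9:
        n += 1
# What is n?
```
Trace:
  n=0
  n=0, elem=11
  n=0, elem=10
  n=0, elem=26
  n=0, elem=19
  n=1, elem=8
  n=1, elem=10

Final answer: 1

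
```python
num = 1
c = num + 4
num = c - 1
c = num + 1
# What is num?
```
Trace:
  num=1
  num=1, c=5
  num=4, c=5
  num=4, c=5

Final answer: 4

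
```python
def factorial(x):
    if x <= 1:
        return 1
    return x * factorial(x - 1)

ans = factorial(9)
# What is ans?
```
Call trace:
factorial(x=9)
  factorial(x=8)
    factorial(x=7)
      factorial(x=6)
        factorial(x=5)
          factorial(x=4)
            factorial(x=3)
              factorial(x=2)
                factorial(x=1)
                -> return 1
              -> return 2
            -> return 6
          -> return 24
        -> return 120
      -> return 720
    -> return 5040
  -> return 40320
-> return 362880

Final answer: 362880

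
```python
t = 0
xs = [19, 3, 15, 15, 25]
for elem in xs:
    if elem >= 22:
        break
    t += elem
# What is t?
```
Trace:
  t=0
  t=19, elem=19
  t=22, elem=3
  t=37, elem=15
  t=52, elem=15
  t=52, elem=25

Final answer: 52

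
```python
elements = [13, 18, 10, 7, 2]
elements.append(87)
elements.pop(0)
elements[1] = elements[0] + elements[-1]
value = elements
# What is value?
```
Trace:
  elements=[13, 18, 10, 7, 2]
  elements=[13, 18, 10, 7, 2, 87]
  elements=[18, 10, 7, 2, 87]
  elements=[18, 105, 7, 2, 87]
  elements=[18, 105, 7, 2, 87], value=[18, 105, 7, 2, 87]

Final answer: [18, 105, 7, 2, 87]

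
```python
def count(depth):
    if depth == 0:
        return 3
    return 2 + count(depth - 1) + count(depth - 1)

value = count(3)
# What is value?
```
Call trace (a repeated sub-call is expanded the first time; later identical calls just restate its return value):
count(depth=3)
  count(depth=2)
    count(depth=1)
      count(depth=0)
      -> return 3
      count(depth=0)
      -> return 3
    -> return 8
    count(depth=1) -> return 8  (same call as traced above)
  -> return 18
  count(depth=2) -> return 18  (same call as traced above)
-> return 38

Final answer: 38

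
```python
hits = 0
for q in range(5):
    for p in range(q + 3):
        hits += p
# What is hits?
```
Trace:
  hits=0
  hits=0, q=0, p=0
  hits=1, q=0, p=1
  hits=3, q=0, p=2
  hits=3, q=1, p=0
  hits=4, q=1, p=1
  hits=6, q=1, p=2
  hits=9, q=1, p=3
  hits=9, q=2, p=0
  hits=10, q=2, p=1
  hits=12, q=2, p=2
  hits=15, q=2, p=3
  hits=19, q=2, p=4
  hits=19, q=3, p=0
  hits=20, q=3, p=1
  hits=22, q=3, p=2
  hits=25, q=3, p=3
  hits=29, q=3, p=4
  hits=34, q=3, p=5
  hits=34, q=4, p=0
  hits=35, q=4, p=1
  hits=37, q=4, p=2
  hits=40, q=4, p=3
  hits=44, q=4, p=4
  hits=49, q=4, p=5
  hits=55, q=4, p=6

Final answer: 55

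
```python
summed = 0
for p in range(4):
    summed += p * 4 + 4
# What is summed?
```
Trace:
  summed=0
  summed=4, p=0
  summed=12, p=1
  summed=24, p=2
  summed=40, p=3

Final answer: 40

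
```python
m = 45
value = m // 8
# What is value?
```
Trace:
  m=45
  m=45, value=5

Final answer: 5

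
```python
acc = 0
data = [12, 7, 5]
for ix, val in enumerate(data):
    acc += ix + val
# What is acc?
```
Trace:
  acc=0
  acc=12, ix=0, val=12
  acc=20, ix=1, val=7
  acc=27, ix=2, val=5

Final answer: 27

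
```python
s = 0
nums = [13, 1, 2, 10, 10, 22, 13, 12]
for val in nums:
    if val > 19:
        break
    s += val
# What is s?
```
Trace:
  s=0
  s=13, val=13
  s=14, val=1
  s=16, val=2
  s=26, val=10
  s=36, val=10
  s=36, val=22

Final answer: 36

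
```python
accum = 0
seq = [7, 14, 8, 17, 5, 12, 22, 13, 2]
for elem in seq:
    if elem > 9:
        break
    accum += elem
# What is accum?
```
Trace:
  accum=0
  accum=7, elem=7
  accum=7, elem=14

Final answer: 7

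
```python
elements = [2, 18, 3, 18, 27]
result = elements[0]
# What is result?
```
Trace:
  elements=[2, 18, 3, 18, 27]
  elements=[2, 18, 3, 18, 27], result=2

Final answer: 2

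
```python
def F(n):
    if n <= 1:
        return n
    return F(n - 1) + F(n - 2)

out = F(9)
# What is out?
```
Call trace (a repeated sub-call is expanded the first time; later identical calls just restate its return value):
F(n=9)
  F(n=8)
    F(n=7)
      F(n=6)
        F(n=5)
          F(n=4)
            F(n=3)
              F(n=2)
                F(n=1)
                -> return 1
                F(n=0)
                -> return 0
              -> return 1
              F(n=1)
              -> return 1
            -> return 2
            F(n=2) -> return 1  (same call as traced above)
          -> return 3
          F(n=3) -> return 2  (same call as traced above)
        -> return 5
        F(n=4) -> return 3  (same call as traced above)
      -> return 8
      F(n=5) -> return 5  (same call as traced above)
    -> return 13
    F(n=6) -> return 8  (same call as traced above)
  -> return 21
  F(n=7) -> return 13  (same call as traced above)
-> return 34

Final answer: 34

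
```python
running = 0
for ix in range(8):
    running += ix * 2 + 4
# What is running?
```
Trace:
  running=0
  running=4, ix=0
  running=10, ix=1
  running=18, ix=2
  running=28, ix=3
  running=40, ix=4
  running=54, ix=5
  running=70, ix=6
  running=88, ix=7

Final answer: 88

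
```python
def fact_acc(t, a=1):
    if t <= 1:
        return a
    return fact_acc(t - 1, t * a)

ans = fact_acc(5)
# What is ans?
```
Call trace:
fact_acc(t=5, a=1)
  fact_acc(t=4, a=5)
    fact_acc(t=3, a=20)
      fact_acc(t=2, a=60)
        fact_acc(t=1, a=120)
        -> return 120
      -> return 120
    -> return 120
  -> return 120
-> return 120

Final answer: 120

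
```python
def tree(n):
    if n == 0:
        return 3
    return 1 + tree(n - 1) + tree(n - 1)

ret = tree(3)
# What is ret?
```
Call trace (a repeated sub-call is expanded the first time; later identical calls just restate its return value):
tree(n=3)
  tree(n=2)
    tree(n=1)
      tree(n=0)
      -> return 3
      tree(n=0)
      -> return 3
    -> return 7
    tree(n=1) -> return 7  (same call as traced above)
  -> return 15
  tree(n=2) -> return 15  (same call as traced above)
-> return 31

Final answer: 31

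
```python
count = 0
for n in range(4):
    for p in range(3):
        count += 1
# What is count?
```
Trace:
  count=0
  count=1, n=0, p=0
  count=2, n=0, p=1
  count=3, n=0, p=2
  count=4, n=1, p=0
  count=5, n=1, p=1
  count=6, n=1, p=2
  count=7, n=2, p=0
  count=8, n=2, p=1
  count=9, n=2, p=2
  count=10, n=3, p=0
  count=11, n=3, p=1
  count=12, n=3, p=2

Final answer: 12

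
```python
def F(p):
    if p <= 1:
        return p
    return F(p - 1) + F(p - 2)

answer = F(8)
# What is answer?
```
Call trace (a repeated sub-call is expanded the first time; later identical calls just restate its return value):
F(p=8)
  F(p=7)
    F(p=6)
      F(p=5)
        F(p=4)
          F(p=3)
            F(p=2)
              F(p=1)
              -> return 1
              F(p=0)
              -> return 0
            -> return 1
            F(p=1)
            -> return 1
          -> return 2
          F(p=2) -> return 1  (same call as traced above)
        -> return 3
        F(p=3) -> return 2  (same call as traced above)
      -> return 5
      F(p=4) -> return 3  (same call as traced above)
    -> return 8
    F(p=5) -> return 5  (same call as traced above)
  -> return 13
  F(p=6) -> return 8  (same call as traced above)
-> return 21

Final answer: 21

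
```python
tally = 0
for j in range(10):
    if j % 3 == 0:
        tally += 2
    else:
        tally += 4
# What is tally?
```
Trace:
  tally=0
  tally=2, j=0
  tally=6, j=1
  tally=10, j=2
  tally=12, j=3
  tally=16, j=4
  tally=20, j=5
  tally=22, j=6
  tally=26, j=7
  tally=30, j=8
  tally=32, j=9

Final answer: 32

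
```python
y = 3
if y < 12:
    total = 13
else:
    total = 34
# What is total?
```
Trace:
  y=3
  y=3, total=13

Final answer: 13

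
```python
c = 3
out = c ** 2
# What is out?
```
Trace:
  c=3
  c=3, out=9

Final answer: 9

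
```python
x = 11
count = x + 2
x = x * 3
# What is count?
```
Trace:
  x=11
  x=11, count=13
  x=33, count=13

Final answer: 13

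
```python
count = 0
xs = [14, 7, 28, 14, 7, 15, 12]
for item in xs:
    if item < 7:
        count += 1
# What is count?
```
Trace:
  count=0
  count=0, item=14
  count=0, item=7
  count=0, item=28
  count=0, item=14
  count=0, item=7
  count=0, item=15
  count=0, item=12

Final answer: 0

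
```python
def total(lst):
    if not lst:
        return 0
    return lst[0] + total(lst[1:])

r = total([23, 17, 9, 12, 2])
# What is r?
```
Call trace:
total(lst=[23, 17, 9, 12, 2])
  total(lst=[17, 9, 12, 2])
    total(lst=[9, 12, 2])
      total(lst=[12, 2])
        total(lst=[2])
          total(lst=[])
          -> return 0
        -> return 2
      -> return 14
    -> return 23
  -> return 40
-> return 63

Final answer: 63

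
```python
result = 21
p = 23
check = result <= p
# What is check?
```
Trace:
  result=21
  result=21, p=23
  result=21, p=23, check=True

Final answer: True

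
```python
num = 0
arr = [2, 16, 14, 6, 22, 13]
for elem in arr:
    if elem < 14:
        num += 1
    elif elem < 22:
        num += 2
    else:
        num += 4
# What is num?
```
Trace:
  num=0
  num=1, elem=2
  num=3, elem=16
  num=5, elem=14
  num=6, elem=6
  num=10, elem=22
  num=11, elem=13

Final answer: 11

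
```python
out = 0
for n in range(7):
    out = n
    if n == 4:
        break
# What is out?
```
Trace:
  out=0
  out=0, n=0
  out=1, n=1
  out=2, n=2
  out=3, n=3
  out=4, n=4

Final answer: 4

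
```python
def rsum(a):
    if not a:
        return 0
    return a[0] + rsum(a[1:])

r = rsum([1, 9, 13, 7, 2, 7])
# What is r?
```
Call trace:
rsum(a=[1, 9, 13, 7, 2, 7])
  rsum(a=[9, 13, 7, 2, 7])
    rsum(a=[13, 7, 2, 7])
      rsum(a=[7, 2, 7])
        rsum(a=[2, 7])
          rsum(a=[7])
            rsum(a=[])
            -> return 0
          -> return 7
        -> return 9
      -> return 16
    -> return 29
  -> return 38
-> return 39

Final answer: 39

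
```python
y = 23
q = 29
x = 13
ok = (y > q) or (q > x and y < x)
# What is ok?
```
Trace:
  y=23
  y=23, q=29
  y=23, q=29, x=13
  y=23, q=29, x=13, ok=False

Final answer: False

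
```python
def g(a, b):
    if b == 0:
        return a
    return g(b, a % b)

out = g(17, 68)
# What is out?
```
Call trace:
g(a=17, b=68)
  g(a=68, b=17)
    g(a=17, b=0)
    -> return 17
  -> return 17
-> return 17

Final answer: 17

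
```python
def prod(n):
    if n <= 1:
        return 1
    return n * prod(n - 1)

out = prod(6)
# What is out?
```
Call trace:
prod(n=6)
  prod(n=5)
    prod(n=4)
      prod(n=3)
        prod(n=2)
          prod(n=1)
          -> return 1
        -> return 2
      -> return 6
    -> return 24
  -> return 120
-> return 720

Final answer: 720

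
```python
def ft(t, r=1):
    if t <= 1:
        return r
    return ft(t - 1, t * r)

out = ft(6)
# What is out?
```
Call trace:
ft(t=6, r=1)
  ft(t=5, r=6)
    ft(t=4, r=30)
      ft(t=3, r=120)
        ft(t=2, r=360)
          ft(t=1, r=720)
          -> return 720
        -> return 720
      -> return 720
    -> return 720
  -> return 720
-> return 720

Final answer: 720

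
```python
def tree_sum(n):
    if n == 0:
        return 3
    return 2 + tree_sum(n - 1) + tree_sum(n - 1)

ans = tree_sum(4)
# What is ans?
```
Call trace (a repeated sub-call is expanded the first time; later identical calls just restate its return value):
tree_sum(n=4)
  tree_sum(n=3)
    tree_sum(n=2)
      tree_sum(n=1)
        tree_sum(n=0)
        -> return 3
        tree_sum(n=0)
        -> return 3
      -> return 8
      tree_sum(n=1) -> return 8  (same call as traced above)
    -> return 18
    tree_sum(n=2) -> return 18  (same call as traced above)
  -> return 38
  tree_sum(n=3) -> return 38  (same call as traced above)
-> return 78

Final answer: 78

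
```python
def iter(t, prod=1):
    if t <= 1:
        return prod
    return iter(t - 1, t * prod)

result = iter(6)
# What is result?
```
Call trace:
iter(t=6, prod=1)
  iter(t=5, prod=6)
    iter(t=4, prod=30)
      iter(t=3, prod=120)
        iter(t=2, prod=360)
          iter(t=1, prod=720)
          -> return 720
        -> return 720
      -> return 720
    -> return 720
  -> return 720
-> return 720

Final answer: 720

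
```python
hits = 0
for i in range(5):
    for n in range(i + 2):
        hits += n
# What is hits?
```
Trace:
  hits=0
  hits=0, i=0, n=0
  hits=1, i=0, n=1
  hits=1, i=1, n=0
  hits=2, i=1, n=1
  hits=4, i=1, n=2
  hits=4, i=2, n=0
  hits=5, i=2, n=1
  hits=7, i=2, n=2
  hits=10, i=2, n=3
  hits=10, i=3, n=0
  hits=11, i=3, n=1
  hits=13, i=3, n=2
  hits=16, i=3, n=3
  hits=20, i=3, n=4
  hits=20, i=4, n=0
  hits=21, i=4, n=1
  hits=23, i=4, n=2
  hits=26, i=4, n=3
  hits=30, i=4, n=4
  hits=35, i=4, n=5

Final answer: 35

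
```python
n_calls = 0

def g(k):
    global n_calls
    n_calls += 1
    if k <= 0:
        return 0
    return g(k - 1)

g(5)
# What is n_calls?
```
Call trace:
g(k=5)
  g(k=4)
    g(k=3)
      g(k=2)
        g(k=1)
          g(k=0)
          -> return 0
        -> return 0
      -> return 0
    -> return 0
  -> return 0
-> return 0

n_calls is incremented once per call. g is entered once for each k = 5, 4, 3, 2, 1, 0 (the k <= 0 call returns without recursing), i.e. 5 + 1 calls.
n_calls = 6

Final answer: 6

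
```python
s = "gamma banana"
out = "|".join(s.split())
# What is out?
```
Trace:
  s='gamma banana'
  s='gamma banana', out='gamma|banana'

Final answer: 'gamma|banana'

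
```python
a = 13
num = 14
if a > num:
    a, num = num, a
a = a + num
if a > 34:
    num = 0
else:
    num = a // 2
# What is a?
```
Trace:
  a=13
  a=13, num=14
  a=13, num=14
  a=27, num=14
  a=27, num=13

Final answer: 27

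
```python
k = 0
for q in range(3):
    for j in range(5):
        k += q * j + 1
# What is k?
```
Trace:
  k=0
  k=1, q=0, j=0
  k=2, q=0, j=1
  k=3, q=0, j=2
  k=4, q=0, j=3
  k=5, q=0, j=4
  k=6, q=1, j=0
  k=8, q=1, j=1
  k=11, q=1, j=2
  k=15, q=1, j=3
  k=20, q=1, j=4
  k=21, q=2, j=0
  k=24, q=2, j=1
  k=29, q=2, j=2
  k=36, q=2, j=3
  k=45, q=2, j=4

Final answer: 45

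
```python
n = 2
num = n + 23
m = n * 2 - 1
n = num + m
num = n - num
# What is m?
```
Trace:
  n=2
  n=2, num=25
  n=2, num=25, m=3
  n=28, num=25, m=3
  n=28, num=3, m=3

Final answer: 3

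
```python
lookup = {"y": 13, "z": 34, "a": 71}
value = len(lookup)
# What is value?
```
Trace:
  lookup={'y': 13, 'z': 34, 'a': 71}
  lookup={'y': 13, 'z': 34, 'a': 71}, value=3

Final answer: 3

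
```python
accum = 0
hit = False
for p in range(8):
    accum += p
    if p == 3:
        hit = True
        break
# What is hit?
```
Trace:
  accum=0
  accum=0, hit=False
  accum=0, hit=False, p=0
  accum=1, hit=False, p=1
  accum=3, hit=False, p=2
  accum=6, hit=True, p=3

Final answer: True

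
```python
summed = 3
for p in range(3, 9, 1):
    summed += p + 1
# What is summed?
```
Trace:
  summed=3
  summed=7, p=3
  summed=12, p=4
  summed=18, p=5
  summed=25, p=6
  summed=33, p=7
  summed=42, p=8

Final answer: 42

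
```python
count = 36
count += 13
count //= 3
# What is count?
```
Trace:
  count=36
  count=49
  count=16

Final answer: 16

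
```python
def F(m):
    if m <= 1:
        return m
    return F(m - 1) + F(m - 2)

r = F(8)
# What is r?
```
Call trace (a repeated sub-call is expanded the first time; later identical calls just restate its return value):
F(m=8)
  F(m=7)
    F(m=6)
      F(m=5)
        F(m=4)
          F(m=3)
            F(m=2)
              F(m=1)
              -> return 1
              F(m=0)
              -> return 0
            -> return 1
            F(m=1)
            -> return 1
          -> return 2
          F(m=2) -> return 1  (same call as traced above)
        -> return 3
        F(m=3) -> return 2  (same call as traced above)
      -> return 5
      F(m=4) -> return 3  (same call as traced above)
    -> return 8
    F(m=5) -> return 5  (same call as traced above)
  -> return 13
  F(m=6) -> return 8  (same call as traced above)
-> return 21

Final answer: 21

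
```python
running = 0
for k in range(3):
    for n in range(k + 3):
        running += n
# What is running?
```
Trace:
  running=0
  running=0, k=0, n=0
  running=1, k=0, n=1
  running=3, k=0, n=2
  running=3, k=1, n=0
  running=4, k=1, n=1
  running=6, k=1, n=2
  running=9, k=1, n=3
  running=9, k=2, n=0
  running=10, k=2, n=1
  running=12, k=2, n=2
  running=15, k=2, n=3
  running=19, k=2, n=4

Final answer: 19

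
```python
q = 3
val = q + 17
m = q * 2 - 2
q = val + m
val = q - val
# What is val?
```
Trace:
  q=3
  q=3, val=20
  q=3, val=20, m=4
  q=24, val=20, m=4
  q=24, val=4, m=4

Final answer: 4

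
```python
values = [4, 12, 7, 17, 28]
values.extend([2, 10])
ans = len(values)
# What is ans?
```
Trace:
  values=[4, 12, 7, 17, 28]
  values=[4, 12, 7, 17, 28, 2, 10]
  values=[4, 12, 7, 17, 28, 2, 10], ans=7

Final answer: 7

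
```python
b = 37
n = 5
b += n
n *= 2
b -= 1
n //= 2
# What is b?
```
Trace:
  b=37
  b=37, n=5
  b=42, n=5
  b=42, n=10
  b=41, n=10
  b=41, n=5

Final answer: 41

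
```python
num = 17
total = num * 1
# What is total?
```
Trace:
  num=17
  num=17, total=17

Final answer: 17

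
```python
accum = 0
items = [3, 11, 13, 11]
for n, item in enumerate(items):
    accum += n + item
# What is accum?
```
Trace:
  accum=0
  accum=3, n=0, item=3
  accum=15, n=1, item=11
  accum=30, n=2, item=13
  accum=44, n=3, item=11

Final answer: 44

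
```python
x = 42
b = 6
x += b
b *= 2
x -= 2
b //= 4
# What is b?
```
Trace:
  x=42
  x=42, b=6
  x=48, b=6
  x=48, b=12
  x=46, b=12
  x=46, b=3

Final answer: 3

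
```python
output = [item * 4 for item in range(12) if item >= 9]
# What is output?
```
Trace:
  item=0
  item=1
  item=2
  item=3
  item=4
  item=5
  item=6
  item=7
  item=8
  item=9
  item=10
  item=11
  output=[36, 40, 44]

Final answer: [36, 40, 44]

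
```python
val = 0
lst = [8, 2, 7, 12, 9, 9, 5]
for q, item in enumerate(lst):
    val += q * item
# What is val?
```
Trace:
  val=0
  val=0, q=0, item=8
  val=2, q=1, item=2
  val=16, q=2, item=7
  val=52, q=3, item=12
  val=88, q=4, item=9
  val=133, q=5, item=9
  val=163, q=6, item=5

Final answer: 163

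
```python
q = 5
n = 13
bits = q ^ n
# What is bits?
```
Trace:
  q=5
  q=5, n=13
  q=5, n=13, bits=8

Final answer: 8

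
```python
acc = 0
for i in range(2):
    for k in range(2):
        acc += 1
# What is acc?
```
Trace:
  acc=0
  acc=1, i=0, k=0
  acc=2, i=0, k=1
  acc=3, i=1, k=0
  acc=4, i=1, k=1

Final answer: 4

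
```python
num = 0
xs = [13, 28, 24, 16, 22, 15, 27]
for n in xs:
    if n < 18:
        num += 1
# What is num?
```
Trace:
  num=0
  num=1, n=13
  num=1, n=28
  num=1, n=24
  num=2, n=16
  num=2, n=22
  num=3, n=15
  num=3, n=27

Final answer: 3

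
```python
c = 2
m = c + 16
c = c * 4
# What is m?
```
Trace:
  c=2
  c=2, m=18
  c=8, m=18

Final answer: 18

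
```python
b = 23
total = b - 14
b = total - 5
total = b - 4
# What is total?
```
Trace:
  b=23
  b=23, total=9
  b=4, total=9
  b=4, total=0

Final answer: 0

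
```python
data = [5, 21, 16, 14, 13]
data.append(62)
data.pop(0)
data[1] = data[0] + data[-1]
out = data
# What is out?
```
Trace:
  data=[5, 21, 16, 14, 13]
  data=[5, 21, 16, 14, 13, 62]
  data=[21, 16, 14, 13, 62]
  data=[21, 83, 14, 13, 62]
  data=[21, 83, 14, 13, 62], out=[21, 83, 14, 13, 62]

Final answer: [21, 83, 14, 13, 62]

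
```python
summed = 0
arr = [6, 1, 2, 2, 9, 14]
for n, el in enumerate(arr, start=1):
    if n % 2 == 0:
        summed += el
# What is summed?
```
Trace:
  summed=0
  summed=0, n=1, el=6
  summed=1, n=2, el=1
  summed=1, n=3, el=2
  summed=3, n=4, el=2
  summed=3, n=5, el=9
  summed=17, n=6, el=14

Final answer: 17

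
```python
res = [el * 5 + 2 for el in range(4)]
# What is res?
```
Trace:
  el=0
  el=1
  el=2
  el=3
  res=[2, 7, 12, 17]

Final answer: [2, 7, 12, 17]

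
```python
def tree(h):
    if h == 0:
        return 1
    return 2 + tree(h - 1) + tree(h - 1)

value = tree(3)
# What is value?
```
Call trace (a repeated sub-call is expanded the first time; later identical calls just restate its return value):
tree(h=3)
  tree(h=2)
    tree(h=1)
      tree(h=0)
      -> return 1
      tree(h=0)
      -> return 1
    -> return 4
    tree(h=1) -> return 4  (same call as traced above)
  -> return 10
  tree(h=2) -> return 10  (same call as traced above)
-> return 22

Final answer: 22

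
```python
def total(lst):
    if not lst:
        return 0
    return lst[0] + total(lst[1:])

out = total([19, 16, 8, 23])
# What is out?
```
Call trace:
total(lst=[19, 16, 8, 23])
  total(lst=[16, 8, 23])
    total(lst=[8, 23])
      total(lst=[23])
        total(lst=[])
        -> return 0
      -> return 23
    -> return 31
  -> return 47
-> return 66

Final answer: 66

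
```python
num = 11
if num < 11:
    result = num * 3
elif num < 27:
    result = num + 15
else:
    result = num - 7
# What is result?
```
Trace:
  num=11
  num=11, result=26

Final answer: 26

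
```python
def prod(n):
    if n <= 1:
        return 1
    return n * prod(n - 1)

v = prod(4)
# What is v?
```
Call trace:
prod(n=4)
  prod(n=3)
    prod(n=2)
      prod(n=1)
      -> return 1
    -> return 2
  -> return 6
-> return 24

Final answer: 24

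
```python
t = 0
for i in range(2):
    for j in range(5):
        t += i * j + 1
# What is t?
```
Trace:
  t=0
  t=1, i=0, j=0
  t=2, i=0, j=1
  t=3, i=0, j=2
  t=4, i=0, j=3
  t=5, i=0, j=4
  t=6, i=1, j=0
  t=8, i=1, j=1
  t=11, i=1, j=2
  t=15, i=1, j=3
  t=20, i=1, j=4

Final answer: 20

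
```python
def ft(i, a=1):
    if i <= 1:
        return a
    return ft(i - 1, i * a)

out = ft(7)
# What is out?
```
Call trace:
ft(i=7, a=1)
  ft(i=6, a=7)
    ft(i=5, a=42)
      ft(i=4, a=210)
        ft(i=3, a=840)
          ft(i=2, a=2520)
            ft(i=1, a=5040)
            -> return 5040
          -> return 5040
        -> return 5040
      -> return 5040
    -> return 5040
  -> return 5040
-> return 5040

Final answer: 5040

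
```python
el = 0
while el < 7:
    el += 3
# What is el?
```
Trace:
  el=0
  el=3
  el=6
  el=9

Final answer: 9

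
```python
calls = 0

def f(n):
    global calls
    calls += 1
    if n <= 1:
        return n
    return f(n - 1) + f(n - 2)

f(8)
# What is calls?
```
Call trace (a repeated sub-call is expanded the first time; later identical calls just restate its return value):
f(n=8)
  f(n=7)
    f(n=6)
      f(n=5)
        f(n=4)
          f(n=3)
            f(n=2)
              f(n=1)
              -> return 1
              f(n=0)
              -> return 0
            -> return 1
            f(n=1)
            -> return 1
          -> return 2
          f(n=2) -> return 1  (same call as traced above)
        -> return 3
        f(n=3) -> return 2  (same call as traced above)
      -> return 5
      f(n=4) -> return 3  (same call as traced above)
    -> return 8
    f(n=5) -> return 5  (same call as traced above)
  -> return 13
  f(n=6) -> return 8  (same call as traced above)
-> return 21

calls is incremented once per call, so count the calls in each subtree. Let C(n) = number of calls made by f(n).
C(0) = C(1) = 1 (base case, no recursion); C(n) = 1 + C(n - 1) + C(n - 2) otherwise.
C(2) = 1 + C(1) + C(0) = 1 + 1 + 1 = 3
C(3) = 1 + C(2) + C(1) = 1 + 3 + 1 = 5
C(4) = 1 + C(3) + C(2) = 1 + 5 + 3 = 9
C(5) = 1 + C(4) + C(3) = 1 + 9 + 5 = 15
C(6) = 1 + C(5) + C(4) = 1 + 15 + 9 = 25
C(7) = 1 + C(6) + C(5) = 1 + 25 + 15 = 41
C(8) = 1 + C(7) + C(6) = 1 + 41 + 25 = 67
calls = C(8) = 67

Final answer: 67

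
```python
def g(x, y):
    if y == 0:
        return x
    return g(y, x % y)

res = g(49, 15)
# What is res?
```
Call trace:
g(x=49, y=15)
  g(x=15, y=4)
    g(x=4, y=3)
      g(x=3, y=1)
        g(x=1, y=0)
        -> return 1
      -> return 1
    -> return 1
  -> return 1
-> return 1

Final answer: 1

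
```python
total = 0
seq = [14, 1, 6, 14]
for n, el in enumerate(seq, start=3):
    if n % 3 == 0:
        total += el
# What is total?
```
Trace:
  total=0
  total=14, n=3, el=14
  total=14, n=4, el=1
  total=14, n=5, el=6
  total=28, n=6, el=14

Final answer: 28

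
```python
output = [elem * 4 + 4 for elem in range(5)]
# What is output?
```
Trace:
  elem=0
  elem=1
  elem=2
  elem=3
  elem=4
  output=[4, 8, 12, 16, 20]

Final answer: [4, 8, 12, 16, 20]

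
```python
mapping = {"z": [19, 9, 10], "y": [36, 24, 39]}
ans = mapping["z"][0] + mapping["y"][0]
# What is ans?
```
Trace:
  mapping={'z': [19, 9, 10], 'y': [36, 24, 39]}
  mapping={'z': [19, 9, 10], 'y': [36, 24, 39]}, ans=55

Final answer: 55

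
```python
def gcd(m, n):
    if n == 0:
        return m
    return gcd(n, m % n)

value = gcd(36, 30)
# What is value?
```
Call trace:
gcd(m=36, n=30)
  gcd(m=30, n=6)
    gcd(m=6, n=0)
    -> return 6
  -> return 6
-> return 6

Final answer: 6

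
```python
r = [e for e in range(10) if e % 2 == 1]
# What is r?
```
Trace:
  e=0
  e=1
  e=2
  e=3
  e=4
  e=5
  e=6
  e=7
  e=8
  e=9
  r=[1, 3, 5, 7, 9]

Final answer: [1, 3, 5, 7, 9]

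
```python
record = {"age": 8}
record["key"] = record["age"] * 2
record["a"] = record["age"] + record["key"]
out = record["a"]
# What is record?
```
Trace:
  record={'age': 8}
  record={'age': 8, 'key': 16}
  record={'age': 8, 'key': 16, 'a': 24}
  record={'age': 8, 'key': 16, 'a': 24}, out=24

Final answer: {'age': 8, 'key': 16, 'a': 24}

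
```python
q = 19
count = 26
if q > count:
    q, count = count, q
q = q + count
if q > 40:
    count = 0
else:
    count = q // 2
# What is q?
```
Trace:
  q=19
  q=19, count=26
  q=19, count=26
  q=45, count=26
  q=45, count=0

Final answer: 45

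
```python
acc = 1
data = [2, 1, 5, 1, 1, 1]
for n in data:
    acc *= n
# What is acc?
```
Trace:
  acc=1
  acc=2, n=2
  acc=2, n=1
  acc=10, n=5
  acc=10, n=1
  acc=10, n=1
  acc=10, n=1

Final answer: 10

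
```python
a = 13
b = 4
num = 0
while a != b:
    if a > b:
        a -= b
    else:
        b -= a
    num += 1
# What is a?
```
Trace:
  a=13
  a=13, b=4
  a=13, b=4, num=0
  a=9, b=4, num=1
  a=5, b=4, num=2
  a=1, b=4, num=3
  a=1, b=3, num=4
  a=1, b=2, num=5
  a=1, b=1, num=6

Final answer: 1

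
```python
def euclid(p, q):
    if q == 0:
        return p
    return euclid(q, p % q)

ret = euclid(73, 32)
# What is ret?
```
Call trace:
euclid(p=73, q=32)
  euclid(p=32, q=9)
    euclid(p=9, q=5)
      euclid(p=5, q=4)
        euclid(p=4, q=1)
          euclid(p=1, q=0)
          -> return 1
        -> return 1
      -> return 1
    -> return 1
  -> return 1
-> return 1

Final answer: 1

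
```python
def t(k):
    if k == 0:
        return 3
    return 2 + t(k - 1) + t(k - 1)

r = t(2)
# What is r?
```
Call trace (a repeated sub-call is expanded the first time; later identical calls just restate its return value):
t(k=2)
  t(k=1)
    t(k=0)
    -> return 3
    t(k=0)
    -> return 3
  -> return 8
  t(k=1) -> return 8  (same call as traced above)
-> return 18

Final answer: 18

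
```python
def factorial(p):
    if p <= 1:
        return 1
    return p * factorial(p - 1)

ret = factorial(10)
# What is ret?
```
Call trace:
factorial(p=10)
  factorial(p=9)
    factorial(p=8)
      factorial(p=7)
        factorial(p=6)
          factorial(p=5)
            factorial(p=4)
              factorial(p=3)
                factorial(p=2)
                  factorial(p=1)
                  -> return 1
                -> return 2
              -> return 6
            -> return 24
          -> return 120
        -> return 720
      -> return 5040
    -> return 40320
  -> return 362880
-> return 3628800

Final answer: 3628800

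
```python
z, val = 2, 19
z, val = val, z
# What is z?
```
Trace:
  z=2, val=19
  z=19, val=2

Final answer: 19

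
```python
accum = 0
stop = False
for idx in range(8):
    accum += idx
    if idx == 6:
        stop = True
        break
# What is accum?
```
Trace:
  accum=0
  accum=0, stop=False
  accum=0, stop=False, idx=0
  accum=1, stop=False, idx=1
  accum=3, stop=False, idx=2
  accum=6, stop=False, idx=3
  accum=10, stop=False, idx=4
  accum=15, stop=False, idx=5
  accum=21, stop=True, idx=6

Final answer: 21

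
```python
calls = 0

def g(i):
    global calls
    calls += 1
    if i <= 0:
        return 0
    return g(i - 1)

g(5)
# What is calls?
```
Call trace:
g(i=5)
  g(i=4)
    g(i=3)
      g(i=2)
        g(i=1)
          g(i=0)
          -> return 0
        -> return 0
      -> return 0
    -> return 0
  -> return 0
-> return 0

calls is incremented once per call. g is entered once for each i = 5, 4, 3, 2, 1, 0 (the i <= 0 call returns without recursing), i.e. 5 + 1 calls.
calls = 6

Final answer: 6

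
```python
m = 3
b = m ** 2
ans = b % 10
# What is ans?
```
Trace:
  m=3
  m=3, b=9
  m=3, b=9, ans=9

Final answer: 9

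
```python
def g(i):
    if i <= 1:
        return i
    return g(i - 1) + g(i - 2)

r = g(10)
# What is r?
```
Call trace (a repeated sub-call is expanded the first time; later identical calls just restate its return value):
g(i=10)
  g(i=9)
    g(i=8)
      g(i=7)
        g(i=6)
          g(i=5)
            g(i=4)
              g(i=3)
                g(i=2)
                  g(i=1)
                  -> return 1
                  g(i=0)
                  -> return 0
                -> return 1
                g(i=1)
                -> return 1
              -> return 2
              g(i=2) -> return 1  (same call as traced above)
            -> return 3
            g(i=3) -> return 2  (same call as traced above)
          -> return 5
          g(i=4) -> return 3  (same call as traced above)
        -> return 8
        g(i=5) -> return 5  (same call as traced above)
      -> return 13
      g(i=6) -> return 8  (same call as traced above)
    -> return 21
    g(i=7) -> return 13  (same call as traced above)
  -> return 34
  g(i=8) -> return 21  (same call as traced above)
-> return 55

Final answer: 55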